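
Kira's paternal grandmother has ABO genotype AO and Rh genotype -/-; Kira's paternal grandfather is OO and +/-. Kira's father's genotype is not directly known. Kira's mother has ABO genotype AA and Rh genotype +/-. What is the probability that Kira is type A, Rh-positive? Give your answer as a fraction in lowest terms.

Kira's father's ABO genotype from AO × OO: 1/2 AO, 1/2 OO.
Crossing each possibility with the mother AA and summing P(type A): 1/2·1 + 1/2·1 = 1.
Similarly for Rh via the father's Rh distribution: P(Rh+) = 5/8.
Independent loci: 1 × 5/8 = 5/8.

5/8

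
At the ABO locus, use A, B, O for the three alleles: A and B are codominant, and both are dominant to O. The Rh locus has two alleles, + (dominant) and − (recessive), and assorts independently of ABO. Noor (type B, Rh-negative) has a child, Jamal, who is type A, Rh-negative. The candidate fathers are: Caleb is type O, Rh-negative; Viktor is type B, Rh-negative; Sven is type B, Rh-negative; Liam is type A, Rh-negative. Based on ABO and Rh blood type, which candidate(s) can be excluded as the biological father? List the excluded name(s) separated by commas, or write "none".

A candidate is excluded only if no genotype consistent with his phenotype could produce a type A, Rh-negative child with a type B, Rh-negative mother.
Caleb (type O, Rh-): no genotype consistent with that phenotype can produce a type-A Rh- child with a type-B mother.
Viktor (type B, Rh-): no genotype consistent with that phenotype can produce a type-A Rh- child with a type-B mother.
Sven (type B, Rh-): no genotype consistent with that phenotype can produce a type-A Rh- child with a type-B mother.

Caleb, Viktor, Sven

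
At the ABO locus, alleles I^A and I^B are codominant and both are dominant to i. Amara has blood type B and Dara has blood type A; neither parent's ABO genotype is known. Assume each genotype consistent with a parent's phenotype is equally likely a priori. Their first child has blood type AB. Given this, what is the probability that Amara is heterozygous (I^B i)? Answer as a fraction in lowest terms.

1/3

Possible genotypes: Amara ∈ {I^B I^B, I^B i}; Dara ∈ {I^A I^A, I^A i}.
Weight each parental genotype pair by prior × P(type-AB child):
  I^B I^B × I^A I^A: posterior weight 4/9.
  I^B I^B × I^A i: posterior weight 2/9.
  I^B i × I^A I^A: posterior weight 2/9.
  I^B i × I^A i: posterior weight 1/9.
Sum the posterior weight over pairs where Amara is I^B i: 1/3.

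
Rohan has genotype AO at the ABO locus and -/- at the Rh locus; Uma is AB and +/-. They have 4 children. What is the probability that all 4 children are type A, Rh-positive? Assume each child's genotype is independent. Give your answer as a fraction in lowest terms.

ABO cross AO × AB → 1/2 A, 1/4 B, 1/4 AB.
Rh cross -/- × +/- → 1/2 Rh+, 1/2 Rh-; so P(type A, Rh-positive) = 1/2 × 1/2 = 1/4 per child.
All 4 independent: (1/4)^4 = 1/256.

1/256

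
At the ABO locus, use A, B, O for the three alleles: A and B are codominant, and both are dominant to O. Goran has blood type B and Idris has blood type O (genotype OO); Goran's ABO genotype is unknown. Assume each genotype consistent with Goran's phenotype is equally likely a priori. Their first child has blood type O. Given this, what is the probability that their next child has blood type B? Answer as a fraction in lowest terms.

1/2

Possible genotypes: Goran ∈ {BB, BO}; Idris ∈ {OO}.
Weight each parental genotype pair by prior × P(type-O child):
  BO × OO: posterior weight 1; P(next child type B) = 1/2.
Weighted sum = 1/2.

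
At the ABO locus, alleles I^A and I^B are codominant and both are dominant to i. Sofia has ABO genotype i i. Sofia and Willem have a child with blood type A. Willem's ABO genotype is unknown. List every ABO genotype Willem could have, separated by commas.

For each candidate genotype of Willem, check whether crossing it with i i can produce every observed child phenotype.
  I^A I^A → possible child types {A} ✓
  I^A I^B → possible child types {A, B} ✓
  I^A i → possible child types {O, A} ✓
  I^B I^B → possible child types {B} ✗
  I^B i → possible child types {O, B} ✗
  i i → possible child types {O} ✗

I^A I^A, I^A I^B, I^A i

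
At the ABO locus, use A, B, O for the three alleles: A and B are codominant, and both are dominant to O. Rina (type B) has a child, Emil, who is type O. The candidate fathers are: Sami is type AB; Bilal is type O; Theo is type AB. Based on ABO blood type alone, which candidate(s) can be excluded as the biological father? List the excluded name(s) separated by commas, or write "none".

A candidate is excluded only if no genotype consistent with his phenotype could produce a type O child with a type B mother.
Sami (type AB): no genotype consistent with that phenotype can produce a type-O child with a type-B mother.
Theo (type AB): no genotype consistent with that phenotype can produce a type-O child with a type-B mother.

Sami, Theo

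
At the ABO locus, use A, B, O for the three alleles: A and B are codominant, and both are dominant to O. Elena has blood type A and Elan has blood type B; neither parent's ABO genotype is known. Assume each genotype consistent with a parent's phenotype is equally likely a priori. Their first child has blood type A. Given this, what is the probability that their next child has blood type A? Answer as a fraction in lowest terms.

Possible genotypes: Elena ∈ {AA, AO}; Elan ∈ {BB, BO}.
Weight each parental genotype pair by prior × P(type-A child):
  AA × BO: posterior weight 2/3; P(next child type A) = 1/2.
  AO × BO: posterior weight 1/3; P(next child type A) = 1/4.
Weighted sum = 5/12.

5/12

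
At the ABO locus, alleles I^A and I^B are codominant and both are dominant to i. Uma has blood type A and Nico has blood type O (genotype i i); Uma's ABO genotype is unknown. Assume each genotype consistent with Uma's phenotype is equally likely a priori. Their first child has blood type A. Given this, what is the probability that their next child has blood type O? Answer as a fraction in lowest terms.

Possible genotypes: Uma ∈ {I^A I^A, I^A i}; Nico ∈ {i i}.
Weight each parental genotype pair by prior × P(type-A child):
  I^A I^A × i i: posterior weight 2/3; P(next child type O) = 0.
  I^A i × i i: posterior weight 1/3; P(next child type O) = 1/2.
Weighted sum = 1/6.

1/6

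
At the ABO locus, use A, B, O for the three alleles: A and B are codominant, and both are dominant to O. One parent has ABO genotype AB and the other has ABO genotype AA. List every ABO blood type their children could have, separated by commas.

A, AB

Gametes from AB × AA give offspring ABO genotypes AA, AB, i.e. phenotypes A, AB.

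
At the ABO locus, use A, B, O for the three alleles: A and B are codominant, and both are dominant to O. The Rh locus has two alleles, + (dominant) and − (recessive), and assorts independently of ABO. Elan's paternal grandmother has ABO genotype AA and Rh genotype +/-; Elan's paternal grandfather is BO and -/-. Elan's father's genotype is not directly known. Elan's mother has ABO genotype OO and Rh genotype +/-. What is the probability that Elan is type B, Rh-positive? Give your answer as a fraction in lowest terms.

5/32

Elan's father's ABO genotype from AA × BO: 1/2 AB, 1/2 AO.
Crossing each possibility with the mother OO and summing P(type B): 1/2·1/2 + 1/2·0 = 1/4.
Similarly for Rh via the father's Rh distribution: P(Rh+) = 5/8.
Independent loci: 1/4 × 5/8 = 5/32.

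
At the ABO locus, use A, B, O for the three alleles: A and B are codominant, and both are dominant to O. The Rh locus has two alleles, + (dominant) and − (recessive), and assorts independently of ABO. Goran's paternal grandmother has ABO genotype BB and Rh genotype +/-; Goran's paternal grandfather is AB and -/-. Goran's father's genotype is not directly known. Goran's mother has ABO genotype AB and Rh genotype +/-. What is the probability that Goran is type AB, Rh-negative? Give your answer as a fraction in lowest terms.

3/16

Goran's father's ABO genotype from BB × AB: 1/2 AB, 1/2 BB.
Crossing each possibility with the mother AB and summing P(type AB): 1/2·1/2 + 1/2·1/2 = 1/2.
Similarly for Rh via the father's Rh distribution: P(Rh-) = 3/8.
Independent loci: 1/2 × 3/8 = 3/16.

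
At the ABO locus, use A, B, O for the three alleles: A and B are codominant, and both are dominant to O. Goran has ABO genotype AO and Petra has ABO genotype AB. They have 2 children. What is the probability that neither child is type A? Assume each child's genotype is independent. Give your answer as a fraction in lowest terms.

ABO cross AO × AB → 1/2 A, 1/4 B, 1/4 AB.
So P(type A) = 1/2 per child.
P(not type A) = 1/2 for one child; (1/2)^2 = 1/4.

1/4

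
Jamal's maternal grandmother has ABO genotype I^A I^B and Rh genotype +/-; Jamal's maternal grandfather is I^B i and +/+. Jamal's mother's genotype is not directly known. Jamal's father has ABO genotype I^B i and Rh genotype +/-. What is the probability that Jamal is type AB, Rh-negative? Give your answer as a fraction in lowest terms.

Jamal's mother's ABO genotype from I^A I^B × I^B i: 1/4 I^A I^B, 1/4 I^A i, 1/4 I^B I^B, 1/4 I^B i.
Crossing each possibility with the father I^B i and summing P(type AB): 1/4·1/4 + 1/4·1/4 + 1/4·0 + 1/4·0 = 1/8.
Similarly for Rh via the mother's Rh distribution: P(Rh-) = 1/8.
Independent loci: 1/8 × 1/8 = 1/64.

1/64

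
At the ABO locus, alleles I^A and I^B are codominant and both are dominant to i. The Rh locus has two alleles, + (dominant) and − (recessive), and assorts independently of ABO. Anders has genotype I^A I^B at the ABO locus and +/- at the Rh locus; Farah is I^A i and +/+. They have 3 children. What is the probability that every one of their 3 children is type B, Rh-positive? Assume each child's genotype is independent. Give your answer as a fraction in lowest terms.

ABO cross I^A I^B × I^A i → 1/2 A, 1/4 B, 1/4 AB.
Rh cross +/- × +/+ → 1 Rh+; so P(type B, Rh-positive) = 1/4 × 1 = 1/4 per child.
All 3 independent: (1/4)^3 = 1/64.

1/64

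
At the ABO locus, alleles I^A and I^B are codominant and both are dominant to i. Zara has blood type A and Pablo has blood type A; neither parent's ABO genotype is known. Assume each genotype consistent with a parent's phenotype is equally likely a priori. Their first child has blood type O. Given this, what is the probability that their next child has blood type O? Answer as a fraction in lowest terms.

Possible genotypes: Zara ∈ {I^A I^A, I^A i}; Pablo ∈ {I^A I^A, I^A i}.
Weight each parental genotype pair by prior × P(type-O child):
  I^A i × I^A i: posterior weight 1; P(next child type O) = 1/4.
Weighted sum = 1/4.

1/4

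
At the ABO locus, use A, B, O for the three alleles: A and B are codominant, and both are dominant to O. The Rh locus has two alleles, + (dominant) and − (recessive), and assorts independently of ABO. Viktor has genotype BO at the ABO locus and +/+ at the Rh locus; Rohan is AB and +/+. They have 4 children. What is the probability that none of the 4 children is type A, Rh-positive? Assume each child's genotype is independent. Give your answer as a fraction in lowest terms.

81/256

ABO cross BO × AB → 1/4 A, 1/2 B, 1/4 AB.
Rh cross +/+ × +/+ → 1 Rh+; so P(type A, Rh-positive) = 1/4 × 1 = 1/4 per child.
P(not type A, Rh-positive) = 3/4 for one child; (3/4)^4 = 81/256.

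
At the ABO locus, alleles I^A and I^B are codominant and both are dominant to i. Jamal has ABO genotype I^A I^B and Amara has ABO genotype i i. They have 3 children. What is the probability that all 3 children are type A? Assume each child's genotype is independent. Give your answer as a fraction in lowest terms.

1/8

ABO cross I^A I^B × i i → 1/2 A, 1/2 B.
So P(type A) = 1/2 per child.
All 3 independent: (1/2)^3 = 1/8.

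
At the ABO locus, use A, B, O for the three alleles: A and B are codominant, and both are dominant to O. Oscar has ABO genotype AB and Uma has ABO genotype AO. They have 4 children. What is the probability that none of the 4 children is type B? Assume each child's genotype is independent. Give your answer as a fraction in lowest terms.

ABO cross AB × AO → 1/2 A, 1/4 B, 1/4 AB.
So P(type B) = 1/4 per child.
P(not type B) = 3/4 for one child; (3/4)^4 = 81/256.

81/256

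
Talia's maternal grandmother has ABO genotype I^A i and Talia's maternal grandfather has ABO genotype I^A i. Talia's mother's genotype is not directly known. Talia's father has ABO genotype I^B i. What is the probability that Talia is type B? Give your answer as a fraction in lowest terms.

1/4

Talia's mother's ABO genotype from I^A i × I^A i: 1/4 I^A I^A, 1/2 I^A i, 1/4 i i.
Crossing each possibility with the father I^B i and summing P(type B): 1/4·0 + 1/2·1/4 + 1/4·1/2 = 1/4.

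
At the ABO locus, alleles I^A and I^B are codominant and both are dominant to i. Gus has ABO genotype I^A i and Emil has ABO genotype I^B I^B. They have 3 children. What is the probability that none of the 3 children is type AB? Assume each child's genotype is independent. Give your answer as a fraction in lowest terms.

ABO cross I^A i × I^B I^B → 1/2 B, 1/2 AB.
So P(type AB) = 1/2 per child.
P(not type AB) = 1/2 for one child; (1/2)^3 = 1/8.

1/8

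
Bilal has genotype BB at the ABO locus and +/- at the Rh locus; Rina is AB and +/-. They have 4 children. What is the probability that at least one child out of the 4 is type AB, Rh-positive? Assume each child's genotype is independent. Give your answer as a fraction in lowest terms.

ABO cross BB × AB → 1/2 B, 1/2 AB.
Rh cross +/- × +/- → 3/4 Rh+, 1/4 Rh-; so P(type AB, Rh-positive) = 1/2 × 3/4 = 3/8 per child.
P(none) = (5/8)^4 = 625/4096; P(at least one) = 1 − 625/4096 = 3471/4096.

3471/4096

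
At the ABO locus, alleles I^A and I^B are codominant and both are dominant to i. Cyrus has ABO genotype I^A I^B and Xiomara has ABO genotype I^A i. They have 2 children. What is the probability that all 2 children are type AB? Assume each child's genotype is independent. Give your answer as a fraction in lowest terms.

ABO cross I^A I^B × I^A i → 1/2 A, 1/4 B, 1/4 AB.
So P(type AB) = 1/4 per child.
All 2 independent: (1/4)^2 = 1/16.

1/16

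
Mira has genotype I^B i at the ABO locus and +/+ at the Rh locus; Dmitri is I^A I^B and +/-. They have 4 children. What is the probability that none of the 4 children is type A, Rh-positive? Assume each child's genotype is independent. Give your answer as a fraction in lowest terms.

81/256

ABO cross I^B i × I^A I^B → 1/4 A, 1/2 B, 1/4 AB.
Rh cross +/+ × +/- → 1 Rh+; so P(type A, Rh-positive) = 1/4 × 1 = 1/4 per child.
P(not type A, Rh-positive) = 3/4 for one child; (3/4)^4 = 81/256.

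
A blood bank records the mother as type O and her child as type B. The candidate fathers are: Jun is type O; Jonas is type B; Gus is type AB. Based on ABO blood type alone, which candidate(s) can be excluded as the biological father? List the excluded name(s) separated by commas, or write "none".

A candidate is excluded only if no genotype consistent with his phenotype could produce a type B child with a type O mother.
Jun (type O): no genotype consistent with that phenotype can produce a type-B child with a type-O mother.

Jun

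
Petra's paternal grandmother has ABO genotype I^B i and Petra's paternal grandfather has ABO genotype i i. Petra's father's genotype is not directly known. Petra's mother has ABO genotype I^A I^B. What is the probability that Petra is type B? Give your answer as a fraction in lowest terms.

Petra's father's ABO genotype from I^B i × i i: 1/2 I^B i, 1/2 i i.
Crossing each possibility with the mother I^A I^B and summing P(type B): 1/2·1/2 + 1/2·1/2 = 1/2.

1/2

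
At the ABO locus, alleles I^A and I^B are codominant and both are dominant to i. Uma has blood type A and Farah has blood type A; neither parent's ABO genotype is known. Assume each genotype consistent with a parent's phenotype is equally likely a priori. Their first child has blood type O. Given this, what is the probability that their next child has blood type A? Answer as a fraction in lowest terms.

Possible genotypes: Uma ∈ {I^A I^A, I^A i}; Farah ∈ {I^A I^A, I^A i}.
Weight each parental genotype pair by prior × P(type-O child):
  I^A i × I^A i: posterior weight 1; P(next child type A) = 3/4.
Weighted sum = 3/4.

3/4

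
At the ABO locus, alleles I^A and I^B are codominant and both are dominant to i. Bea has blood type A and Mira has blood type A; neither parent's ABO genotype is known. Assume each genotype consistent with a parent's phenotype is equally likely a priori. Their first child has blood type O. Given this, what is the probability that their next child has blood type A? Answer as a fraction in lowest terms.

Possible genotypes: Bea ∈ {I^A I^A, I^A i}; Mira ∈ {I^A I^A, I^A i}.
Weight each parental genotype pair by prior × P(type-O child):
  I^A i × I^A i: posterior weight 1; P(next child type A) = 3/4.
Weighted sum = 3/4.

3/4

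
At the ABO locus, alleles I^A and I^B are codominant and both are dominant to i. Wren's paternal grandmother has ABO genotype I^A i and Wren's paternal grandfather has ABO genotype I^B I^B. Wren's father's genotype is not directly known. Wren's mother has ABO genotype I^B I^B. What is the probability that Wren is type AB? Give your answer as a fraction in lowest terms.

1/4

Wren's father's ABO genotype from I^A i × I^B I^B: 1/2 I^A I^B, 1/2 I^B i.
Crossing each possibility with the mother I^B I^B and summing P(type AB): 1/2·1/2 + 1/2·0 = 1/4.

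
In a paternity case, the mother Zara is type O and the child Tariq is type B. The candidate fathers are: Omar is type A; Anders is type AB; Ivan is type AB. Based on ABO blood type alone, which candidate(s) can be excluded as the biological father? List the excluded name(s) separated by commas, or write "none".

Omar

A candidate is excluded only if no genotype consistent with his phenotype could produce a type B child with a type O mother.
Omar (type A): no genotype consistent with that phenotype can produce a type-B child with a type-O mother.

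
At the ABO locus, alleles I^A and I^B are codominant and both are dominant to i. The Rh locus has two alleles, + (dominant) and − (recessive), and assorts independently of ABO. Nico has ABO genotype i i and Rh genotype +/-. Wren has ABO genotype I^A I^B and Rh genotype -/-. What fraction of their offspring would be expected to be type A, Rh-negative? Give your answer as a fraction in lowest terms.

ABO cross i i × I^A I^B → offspring phenotypes: 1/2 A, 1/2 B.
Rh cross +/- × -/- → 1/2 Rh+, 1/2 Rh-.
Independent loci: P(type A, Rh-negative) = 1/2 × 1/2 = 1/4.

1/4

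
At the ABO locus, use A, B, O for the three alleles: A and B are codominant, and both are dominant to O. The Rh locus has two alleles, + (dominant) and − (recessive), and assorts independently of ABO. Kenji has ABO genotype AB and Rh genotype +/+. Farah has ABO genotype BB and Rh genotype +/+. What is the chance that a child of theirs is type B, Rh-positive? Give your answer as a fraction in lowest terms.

1/2

ABO cross AB × BB → offspring phenotypes: 1/2 B, 1/2 AB.
Rh cross +/+ × +/+ → 1 Rh+.
Independent loci: P(type B, Rh-positive) = 1/2 × 1 = 1/2.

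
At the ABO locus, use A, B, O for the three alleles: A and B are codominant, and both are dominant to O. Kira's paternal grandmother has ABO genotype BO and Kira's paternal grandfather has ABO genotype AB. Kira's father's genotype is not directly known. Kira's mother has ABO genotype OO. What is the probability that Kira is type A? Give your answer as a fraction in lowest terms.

Kira's father's ABO genotype from BO × AB: 1/4 AB, 1/4 AO, 1/4 BB, 1/4 BO.
Crossing each possibility with the mother OO and summing P(type A): 1/4·1/2 + 1/4·1/2 + 1/4·0 + 1/4·0 = 1/4.

1/4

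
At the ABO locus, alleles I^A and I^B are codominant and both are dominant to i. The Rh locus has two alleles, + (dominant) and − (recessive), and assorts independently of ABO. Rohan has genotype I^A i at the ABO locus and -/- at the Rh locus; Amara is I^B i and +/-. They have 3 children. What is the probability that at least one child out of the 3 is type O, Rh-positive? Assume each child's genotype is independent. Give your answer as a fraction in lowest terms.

169/512

ABO cross I^A i × I^B i → 1/4 O, 1/4 A, 1/4 B, 1/4 AB.
Rh cross -/- × +/- → 1/2 Rh+, 1/2 Rh-; so P(type O, Rh-positive) = 1/4 × 1/2 = 1/8 per child.
P(none) = (7/8)^3 = 343/512; P(at least one) = 1 − 343/512 = 169/512.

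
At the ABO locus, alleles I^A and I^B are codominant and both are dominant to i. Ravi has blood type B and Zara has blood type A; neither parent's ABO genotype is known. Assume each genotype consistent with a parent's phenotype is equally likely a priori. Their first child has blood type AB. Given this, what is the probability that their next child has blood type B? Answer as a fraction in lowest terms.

5/36

Possible genotypes: Ravi ∈ {I^B I^B, I^B i}; Zara ∈ {I^A I^A, I^A i}.
Weight each parental genotype pair by prior × P(type-AB child):
  I^B I^B × I^A I^A: posterior weight 4/9; P(next child type B) = 0.
  I^B I^B × I^A i: posterior weight 2/9; P(next child type B) = 1/2.
  I^B i × I^A I^A: posterior weight 2/9; P(next child type B) = 0.
  I^B i × I^A i: posterior weight 1/9; P(next child type B) = 1/4.
Weighted sum = 5/36.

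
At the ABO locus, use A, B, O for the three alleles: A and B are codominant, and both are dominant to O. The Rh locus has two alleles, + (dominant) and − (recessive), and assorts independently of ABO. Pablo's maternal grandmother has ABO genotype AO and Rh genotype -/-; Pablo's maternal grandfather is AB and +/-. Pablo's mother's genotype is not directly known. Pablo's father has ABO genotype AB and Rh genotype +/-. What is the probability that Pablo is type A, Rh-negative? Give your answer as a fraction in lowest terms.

9/64

Pablo's mother's ABO genotype from AO × AB: 1/4 AA, 1/4 AB, 1/4 AO, 1/4 BO.
Crossing each possibility with the father AB and summing P(type A): 1/4·1/2 + 1/4·1/4 + 1/4·1/2 + 1/4·1/4 = 3/8.
Similarly for Rh via the mother's Rh distribution: P(Rh-) = 3/8.
Independent loci: 3/8 × 3/8 = 9/64.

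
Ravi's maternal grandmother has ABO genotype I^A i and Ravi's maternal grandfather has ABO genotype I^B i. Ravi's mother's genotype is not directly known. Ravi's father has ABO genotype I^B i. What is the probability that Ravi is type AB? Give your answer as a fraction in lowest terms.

Ravi's mother's ABO genotype from I^A i × I^B i: 1/4 I^A I^B, 1/4 I^A i, 1/4 I^B i, 1/4 i i.
Crossing each possibility with the father I^B i and summing P(type AB): 1/4·1/4 + 1/4·1/4 + 1/4·0 + 1/4·0 = 1/8.

1/8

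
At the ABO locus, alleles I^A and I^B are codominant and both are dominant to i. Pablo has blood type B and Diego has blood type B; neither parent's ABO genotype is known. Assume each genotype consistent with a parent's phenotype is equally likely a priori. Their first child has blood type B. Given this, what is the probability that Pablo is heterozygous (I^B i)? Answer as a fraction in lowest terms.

7/15

Possible genotypes: Pablo ∈ {I^B I^B, I^B i}; Diego ∈ {I^B I^B, I^B i}.
Weight each parental genotype pair by prior × P(type-B child):
  I^B I^B × I^B I^B: posterior weight 4/15.
  I^B I^B × I^B i: posterior weight 4/15.
  I^B i × I^B I^B: posterior weight 4/15.
  I^B i × I^B i: posterior weight 1/5.
Sum the posterior weight over pairs where Pablo is I^B i: 7/15.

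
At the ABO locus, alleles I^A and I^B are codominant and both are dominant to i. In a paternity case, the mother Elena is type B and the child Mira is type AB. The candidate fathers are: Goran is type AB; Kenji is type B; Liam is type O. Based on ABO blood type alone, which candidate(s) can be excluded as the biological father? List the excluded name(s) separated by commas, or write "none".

A candidate is excluded only if no genotype consistent with his phenotype could produce a type AB child with a type B mother.
Kenji (type B): no genotype consistent with that phenotype can produce a type-AB child with a type-B mother.
Liam (type O): no genotype consistent with that phenotype can produce a type-AB child with a type-B mother.

Kenji, Liam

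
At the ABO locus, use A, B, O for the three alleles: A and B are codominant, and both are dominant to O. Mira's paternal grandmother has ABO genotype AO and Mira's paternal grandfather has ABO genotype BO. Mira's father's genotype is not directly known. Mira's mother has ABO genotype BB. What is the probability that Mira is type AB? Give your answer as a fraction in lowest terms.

1/4

Mira's father's ABO genotype from AO × BO: 1/4 AB, 1/4 AO, 1/4 BO, 1/4 OO.
Crossing each possibility with the mother BB and summing P(type AB): 1/4·1/2 + 1/4·1/2 + 1/4·0 + 1/4·0 = 1/4.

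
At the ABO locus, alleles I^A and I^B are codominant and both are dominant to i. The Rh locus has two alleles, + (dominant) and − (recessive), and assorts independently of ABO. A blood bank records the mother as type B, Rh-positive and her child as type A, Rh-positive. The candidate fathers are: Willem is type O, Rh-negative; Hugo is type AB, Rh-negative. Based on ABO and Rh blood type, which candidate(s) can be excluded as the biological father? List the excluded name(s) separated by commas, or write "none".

Willem

A candidate is excluded only if no genotype consistent with his phenotype could produce a type A, Rh-positive child with a type B, Rh-positive mother.
Willem (type O, Rh-): no genotype consistent with that phenotype can produce a type-A Rh+ child with a type-B mother.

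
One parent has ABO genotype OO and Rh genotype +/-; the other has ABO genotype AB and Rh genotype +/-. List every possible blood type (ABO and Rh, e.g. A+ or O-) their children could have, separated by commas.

A+, A-, B+, B-

Gametes from OO × AB give offspring ABO genotypes AO, BO, i.e. phenotypes A, B.
Rh cross +/- × +/- → phenotypes Rh+, Rh-.
Combining independently: A+, A-, B+, B-.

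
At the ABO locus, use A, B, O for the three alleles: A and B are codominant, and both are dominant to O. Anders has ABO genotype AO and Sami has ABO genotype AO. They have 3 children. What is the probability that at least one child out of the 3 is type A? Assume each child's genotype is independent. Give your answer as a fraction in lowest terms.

ABO cross AO × AO → 1/4 O, 3/4 A.
So P(type A) = 3/4 per child.
P(none) = (1/4)^3 = 1/64; P(at least one) = 1 − 1/64 = 63/64.

63/64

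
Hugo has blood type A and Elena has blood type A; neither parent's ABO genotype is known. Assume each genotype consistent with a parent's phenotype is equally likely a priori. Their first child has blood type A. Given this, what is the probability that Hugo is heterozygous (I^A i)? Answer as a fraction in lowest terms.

Possible genotypes: Hugo ∈ {I^A I^A, I^A i}; Elena ∈ {I^A I^A, I^A i}.
Weight each parental genotype pair by prior × P(type-A child):
  I^A I^A × I^A I^A: posterior weight 4/15.
  I^A I^A × I^A i: posterior weight 4/15.
  I^A i × I^A I^A: posterior weight 4/15.
  I^A i × I^A i: posterior weight 1/5.
Sum the posterior weight over pairs where Hugo is I^A i: 7/15.

7/15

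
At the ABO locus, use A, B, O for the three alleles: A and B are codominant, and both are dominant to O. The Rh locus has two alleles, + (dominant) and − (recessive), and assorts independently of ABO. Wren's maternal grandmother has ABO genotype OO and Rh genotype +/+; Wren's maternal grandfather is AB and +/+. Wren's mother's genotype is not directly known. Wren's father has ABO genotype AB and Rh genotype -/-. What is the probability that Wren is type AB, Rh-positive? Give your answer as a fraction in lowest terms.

Wren's mother's ABO genotype from OO × AB: 1/2 AO, 1/2 BO.
Crossing each possibility with the father AB and summing P(type AB): 1/2·1/4 + 1/2·1/4 = 1/4.
Similarly for Rh via the mother's Rh distribution: P(Rh+) = 1.
Independent loci: 1/4 × 1 = 1/4.

1/4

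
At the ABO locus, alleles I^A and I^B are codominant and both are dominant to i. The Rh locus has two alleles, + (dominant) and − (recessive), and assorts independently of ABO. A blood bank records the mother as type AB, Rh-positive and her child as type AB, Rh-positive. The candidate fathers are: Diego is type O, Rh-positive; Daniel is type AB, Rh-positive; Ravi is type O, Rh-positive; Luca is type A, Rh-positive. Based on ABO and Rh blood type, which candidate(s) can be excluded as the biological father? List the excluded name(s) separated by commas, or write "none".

Diego, Ravi

A candidate is excluded only if no genotype consistent with his phenotype could produce a type AB, Rh-positive child with a type AB, Rh-positive mother.
Diego (type O, Rh+): no genotype consistent with that phenotype can produce a type-AB Rh+ child with a type-AB mother.
Ravi (type O, Rh+): no genotype consistent with that phenotype can produce a type-AB Rh+ child with a type-AB mother.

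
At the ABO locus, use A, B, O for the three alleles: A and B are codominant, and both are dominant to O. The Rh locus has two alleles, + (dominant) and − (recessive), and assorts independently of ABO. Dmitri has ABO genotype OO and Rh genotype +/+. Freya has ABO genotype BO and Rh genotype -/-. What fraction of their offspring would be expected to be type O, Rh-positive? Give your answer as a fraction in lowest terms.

1/2

ABO cross OO × BO → offspring phenotypes: 1/2 O, 1/2 B.
Rh cross +/+ × -/- → 1 Rh+.
Independent loci: P(type O, Rh-positive) = 1/2 × 1 = 1/2.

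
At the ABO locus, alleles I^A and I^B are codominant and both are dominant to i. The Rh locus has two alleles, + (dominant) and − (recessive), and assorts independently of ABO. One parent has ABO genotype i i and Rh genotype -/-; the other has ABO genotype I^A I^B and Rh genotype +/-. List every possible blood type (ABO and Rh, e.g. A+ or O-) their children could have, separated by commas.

Gametes from i i × I^A I^B give offspring ABO genotypes I^A i, I^B i, i.e. phenotypes A, B.
Rh cross -/- × +/- → phenotypes Rh+, Rh-.
Combining independently: A+, A-, B+, B-.

A+, A-, B+, B-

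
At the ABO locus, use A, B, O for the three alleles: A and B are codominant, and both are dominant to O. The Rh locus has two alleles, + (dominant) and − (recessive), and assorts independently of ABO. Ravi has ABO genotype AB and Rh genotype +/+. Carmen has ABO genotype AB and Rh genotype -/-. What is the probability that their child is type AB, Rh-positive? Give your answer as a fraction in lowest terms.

1/2

ABO cross AB × AB → offspring phenotypes: 1/4 A, 1/4 B, 1/2 AB.
Rh cross +/+ × -/- → 1 Rh+.
Independent loci: P(type AB, Rh-positive) = 1/2 × 1 = 1/2.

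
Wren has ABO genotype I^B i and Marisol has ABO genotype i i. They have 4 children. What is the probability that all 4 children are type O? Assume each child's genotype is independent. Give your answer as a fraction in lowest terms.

1/16

ABO cross I^B i × i i → 1/2 O, 1/2 B.
So P(type O) = 1/2 per child.
All 4 independent: (1/2)^4 = 1/16.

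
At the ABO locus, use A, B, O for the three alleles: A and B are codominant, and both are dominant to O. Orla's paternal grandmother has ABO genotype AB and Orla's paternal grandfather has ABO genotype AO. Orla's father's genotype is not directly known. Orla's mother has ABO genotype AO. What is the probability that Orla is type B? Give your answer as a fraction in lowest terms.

1/8

Orla's father's ABO genotype from AB × AO: 1/4 AA, 1/4 AB, 1/4 AO, 1/4 BO.
Crossing each possibility with the mother AO and summing P(type B): 1/4·0 + 1/4·1/4 + 1/4·0 + 1/4·1/4 = 1/8.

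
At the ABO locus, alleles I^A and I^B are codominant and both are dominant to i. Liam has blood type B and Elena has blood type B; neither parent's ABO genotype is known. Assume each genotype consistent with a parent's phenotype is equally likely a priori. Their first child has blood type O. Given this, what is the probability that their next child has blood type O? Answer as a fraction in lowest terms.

1/4

Possible genotypes: Liam ∈ {I^B I^B, I^B i}; Elena ∈ {I^B I^B, I^B i}.
Weight each parental genotype pair by prior × P(type-O child):
  I^B i × I^B i: posterior weight 1; P(next child type O) = 1/4.
Weighted sum = 1/4.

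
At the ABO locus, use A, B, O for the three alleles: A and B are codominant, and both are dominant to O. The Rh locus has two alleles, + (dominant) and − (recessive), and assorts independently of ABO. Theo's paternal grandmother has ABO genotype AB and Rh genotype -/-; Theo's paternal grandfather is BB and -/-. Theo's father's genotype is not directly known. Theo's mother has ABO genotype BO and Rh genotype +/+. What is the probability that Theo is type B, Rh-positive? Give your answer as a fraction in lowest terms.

3/4

Theo's father's ABO genotype from AB × BB: 1/2 AB, 1/2 BB.
Crossing each possibility with the mother BO and summing P(type B): 1/2·1/2 + 1/2·1 = 3/4.
Similarly for Rh via the father's Rh distribution: P(Rh+) = 1.
Independent loci: 3/4 × 1 = 3/4.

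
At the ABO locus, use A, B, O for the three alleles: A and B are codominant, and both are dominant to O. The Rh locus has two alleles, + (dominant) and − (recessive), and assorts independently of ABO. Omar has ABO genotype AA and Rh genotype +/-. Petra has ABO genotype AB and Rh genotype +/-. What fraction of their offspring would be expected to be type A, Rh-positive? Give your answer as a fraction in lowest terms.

3/8

ABO cross AA × AB → offspring phenotypes: 1/2 A, 1/2 AB.
Rh cross +/- × +/- → 3/4 Rh+, 1/4 Rh-.
Independent loci: P(type A, Rh-positive) = 1/2 × 3/4 = 3/8.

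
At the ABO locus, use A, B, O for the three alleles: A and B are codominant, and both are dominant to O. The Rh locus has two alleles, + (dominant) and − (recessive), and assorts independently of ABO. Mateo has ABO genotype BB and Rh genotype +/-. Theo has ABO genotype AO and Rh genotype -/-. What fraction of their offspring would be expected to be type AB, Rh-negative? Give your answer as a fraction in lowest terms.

ABO cross BB × AO → offspring phenotypes: 1/2 B, 1/2 AB.
Rh cross +/- × -/- → 1/2 Rh+, 1/2 Rh-.
Independent loci: P(type AB, Rh-negative) = 1/2 × 1/2 = 1/4.

1/4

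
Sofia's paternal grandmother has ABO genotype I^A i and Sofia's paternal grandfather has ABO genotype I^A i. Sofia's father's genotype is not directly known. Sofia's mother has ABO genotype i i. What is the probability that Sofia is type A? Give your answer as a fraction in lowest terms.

1/2

Sofia's father's ABO genotype from I^A i × I^A i: 1/4 I^A I^A, 1/2 I^A i, 1/4 i i.
Crossing each possibility with the mother i i and summing P(type A): 1/4·1 + 1/2·1/2 + 1/4·0 = 1/2.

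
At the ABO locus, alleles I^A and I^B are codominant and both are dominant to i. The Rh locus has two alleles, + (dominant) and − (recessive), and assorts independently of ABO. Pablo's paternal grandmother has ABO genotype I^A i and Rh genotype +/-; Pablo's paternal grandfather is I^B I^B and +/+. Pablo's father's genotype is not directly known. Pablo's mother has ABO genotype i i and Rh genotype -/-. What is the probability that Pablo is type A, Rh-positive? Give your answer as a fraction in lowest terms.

Pablo's father's ABO genotype from I^A i × I^B I^B: 1/2 I^A I^B, 1/2 I^B i.
Crossing each possibility with the mother i i and summing P(type A): 1/2·1/2 + 1/2·0 = 1/4.
Similarly for Rh via the father's Rh distribution: P(Rh+) = 3/4.
Independent loci: 1/4 × 3/4 = 3/16.

3/16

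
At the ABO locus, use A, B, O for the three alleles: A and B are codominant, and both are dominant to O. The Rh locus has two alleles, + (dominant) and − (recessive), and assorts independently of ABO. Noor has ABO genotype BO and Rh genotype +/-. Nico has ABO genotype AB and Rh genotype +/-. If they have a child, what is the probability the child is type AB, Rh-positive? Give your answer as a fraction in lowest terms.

3/16

ABO cross BO × AB → offspring phenotypes: 1/4 A, 1/2 B, 1/4 AB.
Rh cross +/- × +/- → 3/4 Rh+, 1/4 Rh-.
Independent loci: P(type AB, Rh-positive) = 1/4 × 3/4 = 3/16.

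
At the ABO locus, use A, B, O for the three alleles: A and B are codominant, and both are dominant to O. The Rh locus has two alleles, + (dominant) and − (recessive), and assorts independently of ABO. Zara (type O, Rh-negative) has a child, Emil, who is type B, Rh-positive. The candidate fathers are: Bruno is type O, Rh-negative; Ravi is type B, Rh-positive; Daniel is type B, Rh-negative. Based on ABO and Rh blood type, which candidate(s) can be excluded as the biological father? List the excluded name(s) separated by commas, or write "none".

A candidate is excluded only if no genotype consistent with his phenotype could produce a type B, Rh-positive child with a type O, Rh-negative mother.
Bruno (type O, Rh-): no genotype consistent with that phenotype can produce a type-B Rh+ child with a type-O mother.
Daniel (type B, Rh-): no genotype consistent with that phenotype can produce a type-B Rh+ child with a type-O mother.

Bruno, Daniel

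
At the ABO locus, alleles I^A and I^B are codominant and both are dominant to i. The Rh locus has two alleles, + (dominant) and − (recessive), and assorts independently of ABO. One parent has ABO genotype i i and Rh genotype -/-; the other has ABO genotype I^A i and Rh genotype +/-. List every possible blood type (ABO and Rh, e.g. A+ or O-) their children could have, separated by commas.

O+, O-, A+, A-

Gametes from i i × I^A i give offspring ABO genotypes I^A i, i i, i.e. phenotypes O, A.
Rh cross -/- × +/- → phenotypes Rh+, Rh-.
Combining independently: O+, O-, A+, A-.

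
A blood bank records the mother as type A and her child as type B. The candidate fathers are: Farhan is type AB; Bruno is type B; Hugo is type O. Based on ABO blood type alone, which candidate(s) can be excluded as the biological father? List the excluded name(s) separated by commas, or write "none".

Hugo

A candidate is excluded only if no genotype consistent with his phenotype could produce a type B child with a type A mother.
Hugo (type O): no genotype consistent with that phenotype can produce a type-B child with a type-A mother.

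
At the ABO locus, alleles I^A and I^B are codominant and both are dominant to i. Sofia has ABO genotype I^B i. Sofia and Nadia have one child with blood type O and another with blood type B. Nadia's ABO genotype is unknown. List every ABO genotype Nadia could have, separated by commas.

I^A i, I^B i, i i

For each candidate genotype of Nadia, check whether crossing it with I^B i can produce every observed child phenotype.
  I^A I^A → possible child types {A, AB} ✗
  I^A I^B → possible child types {A, B, AB} ✗
  I^A i → possible child types {O, A, B, AB} ✓
  I^B I^B → possible child types {B} ✗
  I^B i → possible child types {O, B} ✓
  i i → possible child types {O, B} ✓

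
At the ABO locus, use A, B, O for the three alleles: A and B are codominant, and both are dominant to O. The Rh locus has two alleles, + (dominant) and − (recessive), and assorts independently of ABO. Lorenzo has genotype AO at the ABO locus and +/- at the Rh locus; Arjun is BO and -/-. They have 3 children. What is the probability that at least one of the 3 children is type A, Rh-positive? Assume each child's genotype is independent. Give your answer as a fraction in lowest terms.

ABO cross AO × BO → 1/4 O, 1/4 A, 1/4 B, 1/4 AB.
Rh cross +/- × -/- → 1/2 Rh+, 1/2 Rh-; so P(type A, Rh-positive) = 1/4 × 1/2 = 1/8 per child.
P(none) = (7/8)^3 = 343/512; P(at least one) = 1 − 343/512 = 169/512.

169/512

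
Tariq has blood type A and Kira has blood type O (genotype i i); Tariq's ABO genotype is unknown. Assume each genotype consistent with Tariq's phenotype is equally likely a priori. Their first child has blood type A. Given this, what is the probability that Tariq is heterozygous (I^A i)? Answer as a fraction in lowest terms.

1/3

Possible genotypes: Tariq ∈ {I^A I^A, I^A i}; Kira ∈ {i i}.
Weight each parental genotype pair by prior × P(type-A child):
  I^A I^A × i i: posterior weight 2/3.
  I^A i × i i: posterior weight 1/3.
Sum the posterior weight over pairs where Tariq is I^A i: 1/3.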